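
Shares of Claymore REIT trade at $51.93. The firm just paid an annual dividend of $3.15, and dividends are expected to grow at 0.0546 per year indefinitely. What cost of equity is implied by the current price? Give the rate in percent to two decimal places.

Rearranging the constant-growth DDM: r = D₁/P₀ + g.
D₁ = 3.15 × (1 + 0.0546) = 3.3220.
r = 3.3220 / 51.93 + 0.0546 = 0.06397 + 0.0546 = 0.11857

11.86%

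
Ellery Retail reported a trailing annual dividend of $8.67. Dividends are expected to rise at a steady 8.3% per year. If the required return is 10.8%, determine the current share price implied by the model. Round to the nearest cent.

$375.58

Gordon growth model: P₀ = D₁/(r − g). D₁ = 8.67 × (1 + 0.083) = 9.3896.
P₀ = 9.3896 / (0.108 − 0.083) = 9.3896 / 0.025 = 375.5844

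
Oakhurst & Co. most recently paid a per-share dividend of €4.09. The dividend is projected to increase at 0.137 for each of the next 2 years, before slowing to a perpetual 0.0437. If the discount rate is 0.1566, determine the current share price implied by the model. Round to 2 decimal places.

Two-stage DDM. Project D₁…D_2 at 0.137, terminal growth 0.0437, discount at r = 0.1566.
D_1 = 4.6503
D_2 = 5.2874
Terminal value at t=2: TV = D_3/(r−g) = 5.5185/(0.1566−0.0437) = 48.8794
P₀ = 4.6503/(1+0.1566)^1 + 5.2874/(1+0.1566)^2 + 48.8794/(1+0.1566)^2 = 44.5125

€44.51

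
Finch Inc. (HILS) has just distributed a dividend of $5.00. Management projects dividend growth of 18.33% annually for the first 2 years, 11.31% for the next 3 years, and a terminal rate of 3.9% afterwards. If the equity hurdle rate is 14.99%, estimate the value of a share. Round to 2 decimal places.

$70.32

Three-stage DDM. Project D₁…D_5; terminal Gordon value at t=5 with g = 0.039; discount at r = 0.1499.
D_1 = 5.9165
D_2 = 7.0010
D_3 = 7.7928
D_4 = 8.6742
D_5 = 9.6552
TV_5 = 10.0318/(0.1499−0.039) = 90.4579
P₀ = Σ Dₜ/(1+r)ᵗ + TV_5/(1+r)^5 = 70.3219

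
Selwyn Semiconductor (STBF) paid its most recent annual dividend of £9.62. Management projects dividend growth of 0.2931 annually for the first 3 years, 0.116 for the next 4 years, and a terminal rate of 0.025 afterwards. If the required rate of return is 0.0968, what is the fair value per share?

£347.58

Three-stage DDM. Project D₁…D_7; terminal Gordon value at t=7 with g = 0.025; discount at r = 0.0968.
D_1 = 12.4396
D_2 = 16.0857
D_3 = 20.8004
D_4 = 23.2132
D_5 = 25.9060
D_6 = 28.9111
D_7 = 32.2647
TV_7 = 33.0714/(0.0968−0.025) = 460.6039
P₀ = Σ Dₜ/(1+r)ᵗ + TV_7/(1+r)^7 = 347.5783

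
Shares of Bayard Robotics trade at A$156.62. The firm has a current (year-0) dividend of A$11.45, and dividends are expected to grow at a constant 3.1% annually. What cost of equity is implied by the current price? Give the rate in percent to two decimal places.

10.64%

Rearranging the constant-growth DDM: r = D₁/P₀ + g.
D₁ = 11.45 × (1 + 0.031) = 11.8049.
r = 11.8049 / 156.62 + 0.031 = 0.07537 + 0.031 = 0.10637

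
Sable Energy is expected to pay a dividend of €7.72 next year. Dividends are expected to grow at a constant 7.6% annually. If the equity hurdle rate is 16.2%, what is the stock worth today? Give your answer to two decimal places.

€89.77

Gordon growth model: P₀ = D₁/(r − g), with D₁ = 7.72 given directly.
P₀ = 7.7200 / (0.162 − 0.076) = 7.7200 / 0.086 = 89.7674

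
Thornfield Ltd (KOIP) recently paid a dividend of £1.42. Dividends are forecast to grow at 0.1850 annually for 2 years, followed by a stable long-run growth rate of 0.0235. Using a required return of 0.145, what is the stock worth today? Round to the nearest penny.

£15.80

Two-stage DDM. Project D₁…D_2 at 0.185, terminal growth 0.0235, discount at r = 0.145.
D_1 = 1.6827
D_2 = 1.9940
Terminal value at t=2: TV = D_3/(r−g) = 2.0409/(0.145−0.0235) = 16.7972
P₀ = 1.6827/(1+0.145)^1 + 1.9940/(1+0.145)^2 + 16.7972/(1+0.145)^2 = 15.8028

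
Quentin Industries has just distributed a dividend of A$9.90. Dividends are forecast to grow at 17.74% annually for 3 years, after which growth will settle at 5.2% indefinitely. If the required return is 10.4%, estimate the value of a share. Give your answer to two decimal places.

Two-stage DDM. Project D₁…D_3 at 0.1774, terminal growth 0.052, discount at r = 0.104.
D_1 = 11.6563
D_2 = 13.7241
D_3 = 16.1587
Terminal value at t=3: TV = D_4/(r−g) = 16.9990/(0.104−0.052) = 326.9036
P₀ = 11.6563/(1+0.104)^1 + 13.7241/(1+0.104)^2 + 16.1587/(1+0.104)^3 + 326.9036/(1+0.104)^3 = 276.7747

A$276.77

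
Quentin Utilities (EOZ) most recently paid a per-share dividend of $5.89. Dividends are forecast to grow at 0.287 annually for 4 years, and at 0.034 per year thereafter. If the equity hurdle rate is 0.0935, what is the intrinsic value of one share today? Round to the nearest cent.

Two-stage DDM. Project D₁…D_4 at 0.287, terminal growth 0.034, discount at r = 0.0935.
D_1 = 7.5804
D_2 = 9.7560
D_3 = 12.5560
D_4 = 16.1596
Terminal value at t=4: TV = D_5/(r−g) = 16.7090/(0.0935−0.034) = 280.8232
P₀ = 7.5804/(1+0.0935)^1 + 9.7560/(1+0.0935)^2 + 12.5560/(1+0.0935)^3 + 16.1596/(1+0.0935)^4 + 280.8232/(1+0.0935)^4 = 232.4034

$232.40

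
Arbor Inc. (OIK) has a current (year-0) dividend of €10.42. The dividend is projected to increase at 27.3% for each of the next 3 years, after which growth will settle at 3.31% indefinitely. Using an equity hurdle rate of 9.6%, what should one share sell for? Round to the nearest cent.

Two-stage DDM. Project D₁…D_3 at 0.273, terminal growth 0.0331, discount at r = 0.096.
D_1 = 13.2647
D_2 = 16.8859
D_3 = 21.4958
Terminal value at t=3: TV = D_4/(r−g) = 22.2073/(0.096−0.0331) = 353.0569
P₀ = 13.2647/(1+0.096)^1 + 16.8859/(1+0.096)^2 + 21.4958/(1+0.096)^3 + 353.0569/(1+0.096)^3 = 310.6594

€310.66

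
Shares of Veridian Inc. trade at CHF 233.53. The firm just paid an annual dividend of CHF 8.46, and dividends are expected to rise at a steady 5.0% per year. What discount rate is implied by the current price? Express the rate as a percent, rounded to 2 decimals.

8.80%

Rearranging the constant-growth DDM: r = D₁/P₀ + g.
D₁ = 8.46 × (1 + 0.05) = 8.8830.
r = 8.8830 / 233.53 + 0.05 = 0.03804 + 0.05 = 0.08804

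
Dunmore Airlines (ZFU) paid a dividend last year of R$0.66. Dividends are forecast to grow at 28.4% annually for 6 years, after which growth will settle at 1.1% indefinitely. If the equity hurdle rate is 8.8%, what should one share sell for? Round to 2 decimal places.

Two-stage DDM. Project D₁…D_6 at 0.284, terminal growth 0.011, discount at r = 0.088.
D_1 = 0.8474
D_2 = 1.0881
D_3 = 1.3971
D_4 = 1.7939
D_5 = 2.3034
D_6 = 2.9576
Terminal value at t=6: TV = D_7/(r−g) = 2.9901/(0.088−0.011) = 38.8324
P₀ = 0.8474/(1+0.088)^1 + 1.0881/(1+0.088)^2 + 1.3971/(1+0.088)^3 + 1.7939/(1+0.088)^4 + 2.3034/(1+0.088)^5 + 2.9576/(1+0.088)^6 + 38.8324/(1+0.088)^6 = 30.7681

R$30.77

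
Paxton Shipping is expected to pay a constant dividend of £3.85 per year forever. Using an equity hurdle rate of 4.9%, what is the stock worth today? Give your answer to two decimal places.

Zero-growth DDM (perpetuity): P₀ = D/r = 3.85 / 0.049 = 78.5714

£78.57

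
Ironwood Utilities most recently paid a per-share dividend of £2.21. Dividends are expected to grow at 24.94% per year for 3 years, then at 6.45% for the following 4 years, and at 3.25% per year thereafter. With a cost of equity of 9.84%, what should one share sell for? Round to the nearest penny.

£65.62

Three-stage DDM. Project D₁…D_7; terminal Gordon value at t=7 with g = 0.0325; discount at r = 0.0984.
D_1 = 2.7612
D_2 = 3.4498
D_3 = 4.3102
D_4 = 4.5882
D_5 = 4.8841
D_6 = 5.1992
D_7 = 5.5345
TV_7 = 5.7144/(0.0984−0.0325) = 86.7130
P₀ = Σ Dₜ/(1+r)ᵗ + TV_7/(1+r)^7 = 65.6155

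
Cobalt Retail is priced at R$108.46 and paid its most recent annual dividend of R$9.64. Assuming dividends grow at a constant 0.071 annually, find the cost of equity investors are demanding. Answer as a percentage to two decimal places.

Rearranging the constant-growth DDM: r = D₁/P₀ + g.
D₁ = 9.64 × (1 + 0.071) = 10.3244.
r = 10.3244 / 108.46 + 0.071 = 0.09519 + 0.071 = 0.16619

16.62%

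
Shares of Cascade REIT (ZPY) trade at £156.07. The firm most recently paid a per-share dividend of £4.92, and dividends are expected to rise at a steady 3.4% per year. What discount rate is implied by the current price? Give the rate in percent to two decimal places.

6.66%

Rearranging the constant-growth DDM: r = D₁/P₀ + g.
D₁ = 4.92 × (1 + 0.034) = 5.0873.
r = 5.0873 / 156.07 + 0.034 = 0.03260 + 0.034 = 0.06660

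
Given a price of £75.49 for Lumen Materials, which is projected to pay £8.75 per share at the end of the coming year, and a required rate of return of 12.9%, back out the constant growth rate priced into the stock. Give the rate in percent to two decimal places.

From P₀ = D₁/(r − g), the implied growth is g = r − D₁/P₀.
g = 0.129 − 8.75/75.49 = 0.129 − 0.11591 = 0.01309

1.31%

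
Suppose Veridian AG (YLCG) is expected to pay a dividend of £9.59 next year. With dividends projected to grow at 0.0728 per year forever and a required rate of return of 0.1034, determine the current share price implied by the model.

£313.40

Gordon growth model: P₀ = D₁/(r − g), with D₁ = 9.59 given directly.
P₀ = 9.5900 / (0.1034 − 0.0728) = 9.5900 / 0.0306 = 313.3987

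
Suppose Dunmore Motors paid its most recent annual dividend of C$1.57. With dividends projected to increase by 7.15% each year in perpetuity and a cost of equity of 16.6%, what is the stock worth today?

C$17.80

Gordon growth model: P₀ = D₁/(r − g). D₁ = 1.57 × (1 + 0.0715) = 1.6823.
P₀ = 1.6823 / (0.166 − 0.0715) = 1.6823 / 0.0945 = 17.8016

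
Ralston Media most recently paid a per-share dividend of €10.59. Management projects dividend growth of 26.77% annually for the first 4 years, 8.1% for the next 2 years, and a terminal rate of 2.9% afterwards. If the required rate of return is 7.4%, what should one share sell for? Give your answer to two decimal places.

€582.94

Three-stage DDM. Project D₁…D_6; terminal Gordon value at t=6 with g = 0.029; discount at r = 0.074.
D_1 = 13.4249
D_2 = 17.0188
D_3 = 21.5747
D_4 = 27.3503
D_5 = 29.5657
D_6 = 31.9605
TV_6 = 32.8873/(0.074−0.029) = 730.8297
P₀ = Σ Dₜ/(1+r)ᵗ + TV_6/(1+r)^6 = 582.9426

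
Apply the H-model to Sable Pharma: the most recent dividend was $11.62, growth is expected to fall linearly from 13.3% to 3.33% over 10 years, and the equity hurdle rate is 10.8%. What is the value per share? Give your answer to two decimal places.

H-model: P₀ = D₀[(1+g_L) + H(g_S−g_L)]/(r−g_L), with H = 10/2 = 5.
P₀ = 11.62 × [(1+0.0333) + 5×(0.133−0.0333)] / (0.108−0.0333)
   = 11.62 × 1.5318 / 0.0747 = 238.2800

$238.28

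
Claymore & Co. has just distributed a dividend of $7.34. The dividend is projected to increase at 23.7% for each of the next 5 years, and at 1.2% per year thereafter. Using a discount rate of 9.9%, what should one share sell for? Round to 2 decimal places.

$207.32

Two-stage DDM. Project D₁…D_5 at 0.237, terminal growth 0.012, discount at r = 0.099.
D_1 = 9.0796
D_2 = 11.2314
D_3 = 13.8933
D_4 = 17.1860
D_5 = 21.2591
Terminal value at t=5: TV = D_6/(r−g) = 21.5142/(0.099−0.012) = 247.2896
P₀ = 9.0796/(1+0.099)^1 + 11.2314/(1+0.099)^2 + 13.8933/(1+0.099)^3 + 17.1860/(1+0.099)^4 + 21.2591/(1+0.099)^5 + 247.2896/(1+0.099)^5 = 207.3162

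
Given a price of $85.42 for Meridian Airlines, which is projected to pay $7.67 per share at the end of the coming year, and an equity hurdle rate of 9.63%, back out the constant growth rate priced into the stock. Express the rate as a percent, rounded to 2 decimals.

0.65%

From P₀ = D₁/(r − g), the implied growth is g = r − D₁/P₀.
g = 0.0963 − 7.67/85.42 = 0.0963 − 0.08979 = 0.00651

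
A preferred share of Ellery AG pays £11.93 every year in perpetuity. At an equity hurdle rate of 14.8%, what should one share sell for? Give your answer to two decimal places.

£80.61

Zero-growth DDM (perpetuity): P₀ = D/r = 11.93 / 0.148 = 80.6081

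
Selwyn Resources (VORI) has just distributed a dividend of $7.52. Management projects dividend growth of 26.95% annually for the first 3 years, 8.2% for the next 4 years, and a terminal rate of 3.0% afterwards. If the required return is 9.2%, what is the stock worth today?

$266.11

Three-stage DDM. Project D₁…D_7; terminal Gordon value at t=7 with g = 0.03; discount at r = 0.092.
D_1 = 9.5466
D_2 = 12.1195
D_3 = 15.3857
D_4 = 16.6473
D_5 = 18.0124
D_6 = 19.4894
D_7 = 21.0875
TV_7 = 21.7201/(0.092−0.03) = 350.3245
P₀ = Σ Dₜ/(1+r)ᵗ + TV_7/(1+r)^7 = 266.1066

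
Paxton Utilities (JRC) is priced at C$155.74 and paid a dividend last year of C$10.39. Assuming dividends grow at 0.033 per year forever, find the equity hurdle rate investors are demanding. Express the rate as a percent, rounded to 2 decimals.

10.19%

Rearranging the constant-growth DDM: r = D₁/P₀ + g.
D₁ = 10.39 × (1 + 0.033) = 10.7329.
r = 10.7329 / 155.74 + 0.033 = 0.06892 + 0.033 = 0.10192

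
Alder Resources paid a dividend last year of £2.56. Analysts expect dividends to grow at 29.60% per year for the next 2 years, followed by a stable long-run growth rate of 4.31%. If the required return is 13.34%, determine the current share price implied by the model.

Two-stage DDM. Project D₁…D_2 at 0.296, terminal growth 0.0431, discount at r = 0.1334.
D_1 = 3.3178
D_2 = 4.2998
Terminal value at t=2: TV = D_3/(r−g) = 4.4851/(0.1334−0.0431) = 49.6693
P₀ = 3.3178/(1+0.1334)^1 + 4.2998/(1+0.1334)^2 + 49.6693/(1+0.1334)^2 = 44.9398

£44.94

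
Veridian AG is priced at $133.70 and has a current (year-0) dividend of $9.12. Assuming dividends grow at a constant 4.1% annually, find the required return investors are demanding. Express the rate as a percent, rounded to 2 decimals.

Rearranging the constant-growth DDM: r = D₁/P₀ + g.
D₁ = 9.12 × (1 + 0.041) = 9.4939.
r = 9.4939 / 133.70 + 0.041 = 0.07101 + 0.041 = 0.11201

11.20%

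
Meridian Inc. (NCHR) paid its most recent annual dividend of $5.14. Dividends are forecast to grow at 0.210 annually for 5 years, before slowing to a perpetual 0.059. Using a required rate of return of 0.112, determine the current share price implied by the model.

$190.02

Two-stage DDM. Project D₁…D_5 at 0.21, terminal growth 0.059, discount at r = 0.112.
D_1 = 6.2194
D_2 = 7.5255
D_3 = 9.1058
D_4 = 11.0180
D_5 = 13.3318
Terminal value at t=5: TV = D_6/(r−g) = 14.1184/(0.112−0.059) = 266.3852
P₀ = 6.2194/(1+0.112)^1 + 7.5255/(1+0.112)^2 + 9.1058/(1+0.112)^3 + 11.0180/(1+0.112)^4 + 13.3318/(1+0.112)^5 + 266.3852/(1+0.112)^5 = 190.0180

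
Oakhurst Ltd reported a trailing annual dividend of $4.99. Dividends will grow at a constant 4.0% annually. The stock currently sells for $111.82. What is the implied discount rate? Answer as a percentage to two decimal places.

Rearranging the constant-growth DDM: r = D₁/P₀ + g.
D₁ = 4.99 × (1 + 0.04) = 5.1896.
r = 5.1896 / 111.82 + 0.04 = 0.04641 + 0.04 = 0.08641

8.64%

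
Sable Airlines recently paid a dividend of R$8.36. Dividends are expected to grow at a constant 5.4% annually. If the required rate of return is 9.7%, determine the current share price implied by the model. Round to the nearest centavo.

R$204.92

Gordon growth model: P₀ = D₁/(r − g). D₁ = 8.36 × (1 + 0.054) = 8.8114.
P₀ = 8.8114 / (0.097 − 0.054) = 8.8114 / 0.043 = 204.9172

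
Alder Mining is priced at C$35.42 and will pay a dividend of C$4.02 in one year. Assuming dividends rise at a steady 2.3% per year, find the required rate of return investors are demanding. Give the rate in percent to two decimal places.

Rearranging the constant-growth DDM: r = D₁/P₀ + g.
r = 4.0200 / 35.42 + 0.023 = 0.11350 + 0.023 = 0.13650

13.65%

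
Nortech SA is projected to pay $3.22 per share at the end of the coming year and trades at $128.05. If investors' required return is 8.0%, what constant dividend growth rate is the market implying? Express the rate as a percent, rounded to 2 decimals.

5.49%

From P₀ = D₁/(r − g), the implied growth is g = r − D₁/P₀.
g = 0.08 − 3.22/128.05 = 0.08 − 0.02515 = 0.05485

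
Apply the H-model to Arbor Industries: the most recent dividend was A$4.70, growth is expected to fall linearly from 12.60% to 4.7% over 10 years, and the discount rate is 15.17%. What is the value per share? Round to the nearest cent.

A$64.73

H-model: P₀ = D₀[(1+g_L) + H(g_S−g_L)]/(r−g_L), with H = 10/2 = 5.
P₀ = 4.70 × [(1+0.047) + 5×(0.126−0.047)] / (0.1517−0.047)
   = 4.70 × 1.4420 / 0.1047 = 64.7316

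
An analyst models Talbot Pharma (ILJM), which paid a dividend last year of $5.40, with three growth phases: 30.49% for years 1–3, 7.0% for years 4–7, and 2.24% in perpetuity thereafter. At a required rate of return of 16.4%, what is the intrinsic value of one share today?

$84.44

Three-stage DDM. Project D₁…D_7; terminal Gordon value at t=7 with g = 0.0224; discount at r = 0.164.
D_1 = 7.0465
D_2 = 9.1949
D_3 = 11.9985
D_4 = 12.8384
D_5 = 13.7370
D_6 = 14.6986
D_7 = 15.7275
TV_7 = 16.0798/(0.164−0.0224) = 113.5581
P₀ = Σ Dₜ/(1+r)ᵗ + TV_7/(1+r)^7 = 84.4359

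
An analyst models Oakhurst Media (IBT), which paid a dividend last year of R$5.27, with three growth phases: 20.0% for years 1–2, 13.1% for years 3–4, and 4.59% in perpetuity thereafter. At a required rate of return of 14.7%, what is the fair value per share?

Three-stage DDM. Project D₁…D_4; terminal Gordon value at t=4 with g = 0.0459; discount at r = 0.147.
D_1 = 6.3240
D_2 = 7.5888
D_3 = 8.5829
D_4 = 9.7073
TV_4 = 10.1529/(0.147−0.0459) = 100.4240
P₀ = Σ Dₜ/(1+r)ᵗ + TV_4/(1+r)^4 = 80.5989

R$80.60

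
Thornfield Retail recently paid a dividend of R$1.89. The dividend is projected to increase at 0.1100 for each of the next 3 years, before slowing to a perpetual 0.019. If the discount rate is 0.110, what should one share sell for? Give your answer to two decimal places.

R$26.83

Two-stage DDM. Project D₁…D_3 at 0.11, terminal growth 0.019, discount at r = 0.11.
D_1 = 2.0979
D_2 = 2.3287
D_3 = 2.5848
Terminal value at t=3: TV = D_4/(r−g) = 2.6339/(0.11−0.019) = 28.9443
P₀ = 2.0979/(1+0.11)^1 + 2.3287/(1+0.11)^2 + 2.5848/(1+0.11)^3 + 28.9443/(1+0.11)^3 = 26.8338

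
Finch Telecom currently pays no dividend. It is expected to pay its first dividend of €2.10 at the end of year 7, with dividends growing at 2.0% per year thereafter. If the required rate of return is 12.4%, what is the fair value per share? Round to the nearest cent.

Deferred-dividend DDM. At t=6 the remaining stream is a growing perpetuity with first payment D_7 = 2.10.
V_6 = D_7/(r−g) = 2.10/(0.124−0.02) = 20.1923
P₀ = V_6/(1+r)^6 = 20.1923/(1+0.124)^6 = 10.0136

€10.01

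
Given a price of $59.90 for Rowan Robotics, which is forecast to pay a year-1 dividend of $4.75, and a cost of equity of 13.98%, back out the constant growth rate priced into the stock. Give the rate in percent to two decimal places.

From P₀ = D₁/(r − g), the implied growth is g = r − D₁/P₀.
g = 0.1398 − 4.75/59.90 = 0.1398 − 0.07930 = 0.06050

6.05%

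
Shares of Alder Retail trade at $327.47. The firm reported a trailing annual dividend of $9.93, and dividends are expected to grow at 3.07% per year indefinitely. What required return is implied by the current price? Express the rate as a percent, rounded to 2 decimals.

Rearranging the constant-growth DDM: r = D₁/P₀ + g.
D₁ = 9.93 × (1 + 0.0307) = 10.2349.
r = 10.2349 / 327.47 + 0.0307 = 0.03125 + 0.0307 = 0.06195

6.20%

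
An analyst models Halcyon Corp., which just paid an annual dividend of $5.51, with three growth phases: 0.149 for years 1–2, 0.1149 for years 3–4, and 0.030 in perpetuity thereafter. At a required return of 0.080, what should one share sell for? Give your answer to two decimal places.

Three-stage DDM. Project D₁…D_4; terminal Gordon value at t=4 with g = 0.03; discount at r = 0.08.
D_1 = 6.3310
D_2 = 7.2743
D_3 = 8.1101
D_4 = 9.0420
TV_4 = 9.3132/(0.08−0.03) = 186.2648
P₀ = Σ Dₜ/(1+r)ᵗ + TV_4/(1+r)^4 = 162.0929

$162.09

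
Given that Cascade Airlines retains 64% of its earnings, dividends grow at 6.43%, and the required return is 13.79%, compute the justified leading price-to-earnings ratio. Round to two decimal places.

Payout ratio b = 1 − 0.64 = 0.36.
Justified leading P/E = b/(r−g) = 0.36/(0.1379−0.0643) = 4.8913

4.89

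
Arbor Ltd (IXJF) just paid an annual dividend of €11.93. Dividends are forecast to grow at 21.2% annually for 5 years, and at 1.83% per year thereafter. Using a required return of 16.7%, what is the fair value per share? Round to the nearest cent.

Two-stage DDM. Project D₁…D_5 at 0.212, terminal growth 0.0183, discount at r = 0.167.
D_1 = 14.4592
D_2 = 17.5245
D_3 = 21.2397
D_4 = 25.7425
D_5 = 31.1999
Terminal value at t=5: TV = D_6/(r−g) = 31.7709/(0.167−0.0183) = 213.6576
P₀ = 14.4592/(1+0.167)^1 + 17.5245/(1+0.167)^2 + 21.2397/(1+0.167)^3 + 25.7425/(1+0.167)^4 + 31.1999/(1+0.167)^5 + 213.6576/(1+0.167)^5 = 165.6262

€165.63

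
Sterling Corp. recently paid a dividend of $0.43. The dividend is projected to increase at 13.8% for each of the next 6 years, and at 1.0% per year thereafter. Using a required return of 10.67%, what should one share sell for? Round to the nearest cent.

Two-stage DDM. Project D₁…D_6 at 0.138, terminal growth 0.01, discount at r = 0.1067.
D_1 = 0.4893
D_2 = 0.5569
D_3 = 0.6337
D_4 = 0.7212
D_5 = 0.8207
D_6 = 0.9339
Terminal value at t=6: TV = D_7/(r−g) = 0.9433/(0.1067−0.01) = 9.7548
P₀ = 0.4893/(1+0.1067)^1 + 0.5569/(1+0.1067)^2 + 0.6337/(1+0.1067)^3 + 0.7212/(1+0.1067)^4 + 0.8207/(1+0.1067)^5 + 0.9339/(1+0.1067)^6 + 9.7548/(1+0.1067)^6 = 8.1571

$8.16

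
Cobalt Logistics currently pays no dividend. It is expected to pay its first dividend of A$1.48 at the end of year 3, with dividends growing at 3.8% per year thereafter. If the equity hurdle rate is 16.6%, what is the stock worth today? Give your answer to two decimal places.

Deferred-dividend DDM. At t=2 the remaining stream is a growing perpetuity with first payment D_3 = 1.48.
V_2 = D_3/(r−g) = 1.48/(0.166−0.038) = 11.5625
P₀ = V_2/(1+r)^2 = 11.5625/(1+0.166)^2 = 8.5046

A$8.50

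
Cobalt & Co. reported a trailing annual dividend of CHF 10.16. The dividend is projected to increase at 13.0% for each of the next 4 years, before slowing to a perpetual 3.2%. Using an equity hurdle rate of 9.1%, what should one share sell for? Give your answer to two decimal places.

Two-stage DDM. Project D₁…D_4 at 0.13, terminal growth 0.032, discount at r = 0.091.
D_1 = 11.4808
D_2 = 12.9733
D_3 = 14.6598
D_4 = 16.5656
Terminal value at t=4: TV = D_5/(r−g) = 17.0957/(0.091−0.032) = 289.7578
P₀ = 11.4808/(1+0.091)^1 + 12.9733/(1+0.091)^2 + 14.6598/(1+0.091)^3 + 16.5656/(1+0.091)^4 + 289.7578/(1+0.091)^4 = 248.9242

CHF 248.92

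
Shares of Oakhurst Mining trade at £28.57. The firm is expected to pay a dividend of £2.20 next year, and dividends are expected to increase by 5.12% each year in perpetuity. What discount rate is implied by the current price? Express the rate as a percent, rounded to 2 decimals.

Rearranging the constant-growth DDM: r = D₁/P₀ + g.
r = 2.2000 / 28.57 + 0.0512 = 0.07700 + 0.0512 = 0.12820

12.82%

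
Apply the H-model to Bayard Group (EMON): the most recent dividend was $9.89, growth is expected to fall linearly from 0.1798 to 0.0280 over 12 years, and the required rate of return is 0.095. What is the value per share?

H-model: P₀ = D₀[(1+g_L) + H(g_S−g_L)]/(r−g_L), with H = 12/2 = 6.
P₀ = 9.89 × [(1+0.028) + 6×(0.1798−0.028)] / (0.095−0.028)
   = 9.89 × 1.9388 / 0.067 = 286.1900

$286.19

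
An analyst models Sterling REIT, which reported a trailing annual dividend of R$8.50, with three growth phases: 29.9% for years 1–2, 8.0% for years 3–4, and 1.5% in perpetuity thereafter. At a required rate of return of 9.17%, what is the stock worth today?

Three-stage DDM. Project D₁…D_4; terminal Gordon value at t=4 with g = 0.015; discount at r = 0.0917.
D_1 = 11.0415
D_2 = 14.3429
D_3 = 15.4903
D_4 = 16.7296
TV_4 = 16.9805/(0.0917−0.015) = 221.3887
P₀ = Σ Dₜ/(1+r)ᵗ + TV_4/(1+r)^4 = 201.6949

R$201.69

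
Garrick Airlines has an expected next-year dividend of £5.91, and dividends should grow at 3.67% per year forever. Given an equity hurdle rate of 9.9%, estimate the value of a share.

£94.86

Gordon growth model: P₀ = D₁/(r − g), with D₁ = 5.91 given directly.
P₀ = 5.9100 / (0.099 − 0.0367) = 5.9100 / 0.0623 = 94.8636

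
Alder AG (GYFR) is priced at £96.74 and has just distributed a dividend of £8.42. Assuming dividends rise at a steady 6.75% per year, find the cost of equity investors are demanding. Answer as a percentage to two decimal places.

16.04%

Rearranging the constant-growth DDM: r = D₁/P₀ + g.
D₁ = 8.42 × (1 + 0.0675) = 8.9883.
r = 8.9883 / 96.74 + 0.0675 = 0.09291 + 0.0675 = 0.16041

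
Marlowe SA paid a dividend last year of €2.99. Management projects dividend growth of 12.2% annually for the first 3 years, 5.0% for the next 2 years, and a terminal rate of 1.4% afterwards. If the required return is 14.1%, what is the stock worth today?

Three-stage DDM. Project D₁…D_5; terminal Gordon value at t=5 with g = 0.014; discount at r = 0.141.
D_1 = 3.3548
D_2 = 3.7641
D_3 = 4.2233
D_4 = 4.4344
D_5 = 4.6562
TV_5 = 4.7214/(0.141−0.014) = 37.1760
P₀ = Σ Dₜ/(1+r)ᵗ + TV_5/(1+r)^5 = 32.9222

€32.92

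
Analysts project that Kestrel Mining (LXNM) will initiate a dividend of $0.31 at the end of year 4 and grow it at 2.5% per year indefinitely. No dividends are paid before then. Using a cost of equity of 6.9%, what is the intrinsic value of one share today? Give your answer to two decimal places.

Deferred-dividend DDM. At t=3 the remaining stream is a growing perpetuity with first payment D_4 = 0.31.
V_3 = D_4/(r−g) = 0.31/(0.069−0.025) = 7.0455
P₀ = V_3/(1+r)^3 = 7.0455/(1+0.069)^3 = 5.7673

$5.77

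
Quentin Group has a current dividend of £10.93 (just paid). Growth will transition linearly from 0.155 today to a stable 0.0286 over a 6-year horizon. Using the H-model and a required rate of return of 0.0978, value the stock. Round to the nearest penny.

£222.36

H-model: P₀ = D₀[(1+g_L) + H(g_S−g_L)]/(r−g_L), with H = 6/2 = 3.
P₀ = 10.93 × [(1+0.0286) + 3×(0.155−0.0286)] / (0.0978−0.0286)
   = 10.93 × 1.4078 / 0.0692 = 222.3592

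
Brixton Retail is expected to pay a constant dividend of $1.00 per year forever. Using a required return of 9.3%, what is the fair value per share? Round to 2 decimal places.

Zero-growth DDM (perpetuity): P₀ = D/r = 1.00 / 0.093 = 10.7527

$10.75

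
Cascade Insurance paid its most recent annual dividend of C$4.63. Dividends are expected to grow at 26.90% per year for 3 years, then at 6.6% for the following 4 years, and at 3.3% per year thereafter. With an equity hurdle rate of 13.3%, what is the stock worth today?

C$92.56

Three-stage DDM. Project D₁…D_7; terminal Gordon value at t=7 with g = 0.033; discount at r = 0.133.
D_1 = 5.8755
D_2 = 7.4560
D_3 = 9.4616
D_4 = 10.0861
D_5 = 10.7518
D_6 = 11.4614
D_7 = 12.2178
TV_7 = 12.6210/(0.133−0.033) = 126.2104
P₀ = Σ Dₜ/(1+r)ᵗ + TV_7/(1+r)^7 = 92.5556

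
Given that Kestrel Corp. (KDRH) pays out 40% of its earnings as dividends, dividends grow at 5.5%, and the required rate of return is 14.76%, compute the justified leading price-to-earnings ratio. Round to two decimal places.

Justified leading P/E = b/(r−g) = 0.40/(0.1476−0.055) = 4.3197

4.32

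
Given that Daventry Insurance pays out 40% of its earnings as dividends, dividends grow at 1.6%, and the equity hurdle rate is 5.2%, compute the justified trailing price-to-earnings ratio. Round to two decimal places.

11.29

Justified trailing P/E = b(1+g)/(r−g) = 0.40×(1+0.016)/(0.052−0.016) = 11.2889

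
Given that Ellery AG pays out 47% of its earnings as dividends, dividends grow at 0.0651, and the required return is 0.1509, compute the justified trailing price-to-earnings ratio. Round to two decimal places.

5.83

Justified trailing P/E = b(1+g)/(r−g) = 0.47×(1+0.0651)/(0.1509−0.0651) = 5.8345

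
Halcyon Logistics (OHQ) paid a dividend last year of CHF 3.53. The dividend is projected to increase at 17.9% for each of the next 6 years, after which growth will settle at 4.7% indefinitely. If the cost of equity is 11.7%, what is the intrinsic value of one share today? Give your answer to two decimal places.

CHF 98.71

Two-stage DDM. Project D₁…D_6 at 0.179, terminal growth 0.047, discount at r = 0.117.
D_1 = 4.1619
D_2 = 4.9068
D_3 = 5.7852
D_4 = 6.8207
D_5 = 8.0416
D_6 = 9.4811
Terminal value at t=6: TV = D_7/(r−g) = 9.9267/(0.117−0.047) = 141.8098
P₀ = 4.1619/(1+0.117)^1 + 4.9068/(1+0.117)^2 + 5.7852/(1+0.117)^3 + 6.8207/(1+0.117)^4 + 8.0416/(1+0.117)^5 + 9.4811/(1+0.117)^6 + 141.8098/(1+0.117)^6 = 98.7079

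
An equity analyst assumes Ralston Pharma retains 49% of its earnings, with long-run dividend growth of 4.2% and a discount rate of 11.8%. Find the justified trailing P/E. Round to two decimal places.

6.99

Payout ratio b = 1 − 0.49 = 0.51.
Justified trailing P/E = b(1+g)/(r−g) = 0.51×(1+0.042)/(0.118−0.042) = 6.9924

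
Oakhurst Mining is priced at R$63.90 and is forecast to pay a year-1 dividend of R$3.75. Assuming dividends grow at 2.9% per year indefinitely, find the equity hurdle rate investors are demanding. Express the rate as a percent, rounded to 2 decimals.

Rearranging the constant-growth DDM: r = D₁/P₀ + g.
r = 3.7500 / 63.90 + 0.029 = 0.05869 + 0.029 = 0.08769

8.77%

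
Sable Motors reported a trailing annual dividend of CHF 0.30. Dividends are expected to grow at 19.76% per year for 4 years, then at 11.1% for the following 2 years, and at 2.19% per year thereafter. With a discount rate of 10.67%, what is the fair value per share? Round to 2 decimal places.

CHF 7.29

Three-stage DDM. Project D₁…D_6; terminal Gordon value at t=6 with g = 0.0219; discount at r = 0.1067.
D_1 = 0.3593
D_2 = 0.4303
D_3 = 0.5153
D_4 = 0.6171
D_5 = 0.6856
D_6 = 0.7617
TV_6 = 0.7784/(0.1067−0.0219) = 9.1793
P₀ = Σ Dₜ/(1+r)ᵗ + TV_6/(1+r)^6 = 7.2911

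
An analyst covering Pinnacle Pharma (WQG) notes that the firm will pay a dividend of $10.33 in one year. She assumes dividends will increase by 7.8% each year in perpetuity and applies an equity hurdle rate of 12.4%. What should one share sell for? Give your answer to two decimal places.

$224.57

Gordon growth model: P₀ = D₁/(r − g), with D₁ = 10.33 given directly.
P₀ = 10.3300 / (0.124 − 0.078) = 10.3300 / 0.046 = 224.5652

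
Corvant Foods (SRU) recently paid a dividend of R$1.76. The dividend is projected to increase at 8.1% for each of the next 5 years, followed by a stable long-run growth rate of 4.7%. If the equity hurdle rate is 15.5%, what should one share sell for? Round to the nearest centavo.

Two-stage DDM. Project D₁…D_5 at 0.081, terminal growth 0.047, discount at r = 0.155.
D_1 = 1.9026
D_2 = 2.0567
D_3 = 2.2233
D_4 = 2.4033
D_5 = 2.5980
Terminal value at t=5: TV = D_6/(r−g) = 2.7201/(0.155−0.047) = 25.1863
P₀ = 1.9026/(1+0.155)^1 + 2.0567/(1+0.155)^2 + 2.2233/(1+0.155)^3 + 2.4033/(1+0.155)^4 + 2.5980/(1+0.155)^5 + 25.1863/(1+0.155)^5 = 19.4996

R$19.50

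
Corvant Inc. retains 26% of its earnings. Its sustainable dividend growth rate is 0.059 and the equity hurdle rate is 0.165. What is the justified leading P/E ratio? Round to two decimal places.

6.98

Payout ratio b = 1 − 0.26 = 0.74.
Justified leading P/E = b/(r−g) = 0.74/(0.165−0.059) = 6.9811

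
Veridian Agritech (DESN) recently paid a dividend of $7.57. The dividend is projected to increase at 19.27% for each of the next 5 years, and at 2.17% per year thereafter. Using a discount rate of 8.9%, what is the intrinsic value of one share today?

Two-stage DDM. Project D₁…D_5 at 0.1927, terminal growth 0.0217, discount at r = 0.089.
D_1 = 9.0287
D_2 = 10.7686
D_3 = 12.8437
D_4 = 15.3187
D_5 = 18.2706
Terminal value at t=5: TV = D_6/(r−g) = 18.6670/(0.089−0.0217) = 277.3705
P₀ = 9.0287/(1+0.089)^1 + 10.7686/(1+0.089)^2 + 12.8437/(1+0.089)^3 + 15.3187/(1+0.089)^4 + 18.2706/(1+0.089)^5 + 277.3705/(1+0.089)^5 = 231.2385

$231.24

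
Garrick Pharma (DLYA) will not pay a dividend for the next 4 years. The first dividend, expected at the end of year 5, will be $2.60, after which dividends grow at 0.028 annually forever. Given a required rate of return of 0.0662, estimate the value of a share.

$52.67

Deferred-dividend DDM. At t=4 the remaining stream is a growing perpetuity with first payment D_5 = 2.60.
V_4 = D_5/(r−g) = 2.60/(0.0662−0.028) = 68.0628
P₀ = V_4/(1+r)^4 = 68.0628/(1+0.0662)^4 = 52.6690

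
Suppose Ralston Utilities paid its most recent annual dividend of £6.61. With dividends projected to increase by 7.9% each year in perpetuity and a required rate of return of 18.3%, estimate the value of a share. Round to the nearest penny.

Gordon growth model: P₀ = D₁/(r − g). D₁ = 6.61 × (1 + 0.079) = 7.1322.
P₀ = 7.1322 / (0.183 − 0.079) = 7.1322 / 0.104 = 68.5788

£68.58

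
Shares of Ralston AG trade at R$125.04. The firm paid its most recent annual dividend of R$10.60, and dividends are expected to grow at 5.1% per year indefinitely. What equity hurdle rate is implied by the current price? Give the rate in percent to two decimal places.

Rearranging the constant-growth DDM: r = D₁/P₀ + g.
D₁ = 10.60 × (1 + 0.051) = 11.1406.
r = 11.1406 / 125.04 + 0.051 = 0.08910 + 0.051 = 0.14010

14.01%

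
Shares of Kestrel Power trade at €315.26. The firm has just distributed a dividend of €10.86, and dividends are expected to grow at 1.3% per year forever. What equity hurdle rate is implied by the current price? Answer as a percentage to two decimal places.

4.79%

Rearranging the constant-growth DDM: r = D₁/P₀ + g.
D₁ = 10.86 × (1 + 0.013) = 11.0012.
r = 11.0012 / 315.26 + 0.013 = 0.03490 + 0.013 = 0.04790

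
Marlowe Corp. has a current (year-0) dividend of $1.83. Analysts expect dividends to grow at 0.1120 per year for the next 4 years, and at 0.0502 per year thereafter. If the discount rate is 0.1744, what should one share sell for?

$18.84

Two-stage DDM. Project D₁…D_4 at 0.112, terminal growth 0.0502, discount at r = 0.1744.
D_1 = 2.0350
D_2 = 2.2629
D_3 = 2.5163
D_4 = 2.7981
Terminal value at t=4: TV = D_5/(r−g) = 2.9386/(0.1744−0.0502) = 23.6603
P₀ = 2.0350/(1+0.1744)^1 + 2.2629/(1+0.1744)^2 + 2.5163/(1+0.1744)^3 + 2.7981/(1+0.1744)^4 + 23.6603/(1+0.1744)^4 = 18.8361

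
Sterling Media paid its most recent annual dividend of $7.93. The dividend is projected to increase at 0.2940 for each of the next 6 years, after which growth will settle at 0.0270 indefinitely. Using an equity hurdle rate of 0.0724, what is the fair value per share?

$650.29

Two-stage DDM. Project D₁…D_6 at 0.294, terminal growth 0.027, discount at r = 0.0724.
D_1 = 10.2614
D_2 = 13.2783
D_3 = 17.1821
D_4 = 22.2336
D_5 = 28.7703
D_6 = 37.2288
Terminal value at t=6: TV = D_7/(r−g) = 38.2340/(0.0724−0.027) = 842.1577
P₀ = 10.2614/(1+0.0724)^1 + 13.2783/(1+0.0724)^2 + 17.1821/(1+0.0724)^3 + 22.2336/(1+0.0724)^4 + 28.7703/(1+0.0724)^5 + 37.2288/(1+0.0724)^6 + 842.1577/(1+0.0724)^6 = 650.2891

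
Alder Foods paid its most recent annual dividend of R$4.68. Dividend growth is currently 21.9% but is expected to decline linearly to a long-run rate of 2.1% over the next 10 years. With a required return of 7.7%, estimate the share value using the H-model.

R$168.06

H-model: P₀ = D₀[(1+g_L) + H(g_S−g_L)]/(r−g_L), with H = 10/2 = 5.
P₀ = 4.68 × [(1+0.021) + 5×(0.219−0.021)] / (0.077−0.021)
   = 4.68 × 2.0110 / 0.056 = 168.0621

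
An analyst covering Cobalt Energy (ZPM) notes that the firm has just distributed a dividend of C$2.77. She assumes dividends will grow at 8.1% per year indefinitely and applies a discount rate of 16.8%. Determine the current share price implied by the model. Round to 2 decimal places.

Gordon growth model: P₀ = D₁/(r − g). D₁ = 2.77 × (1 + 0.081) = 2.9944.
P₀ = 2.9944 / (0.168 − 0.081) = 2.9944 / 0.087 = 34.4180

C$34.42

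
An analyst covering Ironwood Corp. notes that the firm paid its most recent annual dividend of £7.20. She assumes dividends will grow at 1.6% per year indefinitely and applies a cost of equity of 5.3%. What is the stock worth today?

Gordon growth model: P₀ = D₁/(r − g). D₁ = 7.20 × (1 + 0.016) = 7.3152.
P₀ = 7.3152 / (0.053 − 0.016) = 7.3152 / 0.037 = 197.7081

£197.71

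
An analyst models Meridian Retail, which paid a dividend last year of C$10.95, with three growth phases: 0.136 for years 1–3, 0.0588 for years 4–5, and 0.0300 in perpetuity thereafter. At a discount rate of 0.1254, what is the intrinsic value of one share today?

C$161.67

Three-stage DDM. Project D₁…D_5; terminal Gordon value at t=5 with g = 0.03; discount at r = 0.1254.
D_1 = 12.4392
D_2 = 14.1309
D_3 = 16.0527
D_4 = 16.9966
D_5 = 17.9960
TV_5 = 18.5359/(0.1254−0.03) = 194.2969
P₀ = Σ Dₜ/(1+r)ᵗ + TV_5/(1+r)^5 = 161.6668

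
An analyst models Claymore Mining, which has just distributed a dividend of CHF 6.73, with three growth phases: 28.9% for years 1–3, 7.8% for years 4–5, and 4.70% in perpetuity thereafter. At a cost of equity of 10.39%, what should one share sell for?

CHF 236.45

Three-stage DDM. Project D₁…D_5; terminal Gordon value at t=5 with g = 0.047; discount at r = 0.1039.
D_1 = 8.6750
D_2 = 11.1820
D_3 = 14.4136
D_4 = 15.5379
D_5 = 16.7499
TV_5 = 17.5371/(0.1039−0.047) = 308.2093
P₀ = Σ Dₜ/(1+r)ᵗ + TV_5/(1+r)^5 = 236.4478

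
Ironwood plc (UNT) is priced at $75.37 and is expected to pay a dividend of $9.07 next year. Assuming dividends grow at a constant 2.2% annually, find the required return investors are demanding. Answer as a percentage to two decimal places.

Rearranging the constant-growth DDM: r = D₁/P₀ + g.
r = 9.0700 / 75.37 + 0.022 = 0.12034 + 0.022 = 0.14234

14.23%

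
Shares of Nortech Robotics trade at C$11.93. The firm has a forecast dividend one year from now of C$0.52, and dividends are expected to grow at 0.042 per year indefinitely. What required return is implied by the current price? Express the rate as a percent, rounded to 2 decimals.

8.56%

Rearranging the constant-growth DDM: r = D₁/P₀ + g.
r = 0.5200 / 11.93 + 0.042 = 0.04359 + 0.042 = 0.08559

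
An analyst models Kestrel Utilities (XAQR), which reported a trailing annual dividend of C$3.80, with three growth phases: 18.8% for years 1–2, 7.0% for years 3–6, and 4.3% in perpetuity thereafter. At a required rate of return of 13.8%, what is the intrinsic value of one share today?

C$57.88

Three-stage DDM. Project D₁…D_6; terminal Gordon value at t=6 with g = 0.043; discount at r = 0.138.
D_1 = 4.5144
D_2 = 5.3631
D_3 = 5.7385
D_4 = 6.1402
D_5 = 6.5700
D_6 = 7.0299
TV_6 = 7.3322/(0.138−0.043) = 77.1813
P₀ = Σ Dₜ/(1+r)ᵗ + TV_6/(1+r)^6 = 57.8774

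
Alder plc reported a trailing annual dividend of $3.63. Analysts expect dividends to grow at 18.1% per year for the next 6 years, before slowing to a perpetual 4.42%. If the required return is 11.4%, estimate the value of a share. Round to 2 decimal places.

$103.95

Two-stage DDM. Project D₁…D_6 at 0.181, terminal growth 0.0442, discount at r = 0.114.
D_1 = 4.2870
D_2 = 5.0630
D_3 = 5.9794
D_4 = 7.0617
D_5 = 8.3398
D_6 = 9.8493
Terminal value at t=6: TV = D_7/(r−g) = 10.2847/(0.114−0.0442) = 147.3446
P₀ = 4.2870/(1+0.114)^1 + 5.0630/(1+0.114)^2 + 5.9794/(1+0.114)^3 + 7.0617/(1+0.114)^4 + 8.3398/(1+0.114)^5 + 9.8493/(1+0.114)^6 + 147.3446/(1+0.114)^6 = 103.9474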